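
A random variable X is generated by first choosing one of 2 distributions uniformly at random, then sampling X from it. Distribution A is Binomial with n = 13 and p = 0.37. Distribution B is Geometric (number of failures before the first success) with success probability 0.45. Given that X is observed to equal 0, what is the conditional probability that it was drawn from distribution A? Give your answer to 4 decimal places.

Likelihoods P(X=0 | ·): A: 0.00246279; B: 0.45.
Posterior ∝ prior × likelihood. Numerator for A: 0.5·0.00246279 = 0.00123139.
Normalizing constant: 0.5·0.00246279 + 0.5·0.45 = 0.226231.
P(A | observation) = 0.00123139 / 0.226231 = 0.00544307.

0.0054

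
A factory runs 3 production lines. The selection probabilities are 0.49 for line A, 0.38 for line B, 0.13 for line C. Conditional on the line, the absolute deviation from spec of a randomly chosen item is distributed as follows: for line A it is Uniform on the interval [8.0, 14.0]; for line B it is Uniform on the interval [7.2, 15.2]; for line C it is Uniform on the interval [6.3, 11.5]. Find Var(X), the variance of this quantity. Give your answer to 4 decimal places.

Per component, A: μ=11, E[X²]=124; B: μ=11.2, E[X²]=130.773; C: μ=8.9, E[X²]=81.4633.
E[X] = 0.49·11 + 0.38·11.2 + 0.13·8.9 = 10.803.
E[X²] = 0.49·124 + 0.38·130.773 + 0.13·81.4633 = 121.044.
Var(X) = E[X²] − (E[X])² = 121.044 − 116.705 = 4.33929.

4.3393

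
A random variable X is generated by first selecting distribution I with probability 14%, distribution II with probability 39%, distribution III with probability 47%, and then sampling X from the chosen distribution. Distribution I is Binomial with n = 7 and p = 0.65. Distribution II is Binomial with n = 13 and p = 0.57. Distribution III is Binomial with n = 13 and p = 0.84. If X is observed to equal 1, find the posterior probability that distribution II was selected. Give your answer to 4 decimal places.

0.0898

Likelihoods P(X=1 | ·): I: 0.00836411; II: 0.000296101; III: 3.07371e-09.
Posterior ∝ prior × likelihood. Numerator for II: 0.39·0.000296101 = 0.000115479.
Normalizing constant: 0.14·0.00836411 + 0.39·0.000296101 + 0.47·3.07371e-09 = 0.00128646.
P(II | observation) = 0.000115479 / 0.00128646 = 0.0897655.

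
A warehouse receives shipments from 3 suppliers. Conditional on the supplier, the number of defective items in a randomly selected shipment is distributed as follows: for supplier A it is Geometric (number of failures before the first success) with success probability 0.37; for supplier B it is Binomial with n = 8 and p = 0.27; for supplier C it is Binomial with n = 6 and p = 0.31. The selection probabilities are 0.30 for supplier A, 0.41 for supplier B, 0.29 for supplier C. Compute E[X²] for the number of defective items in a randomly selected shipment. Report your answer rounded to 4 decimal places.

For each component E[X²] = Var + (mean)², giving A: 7.5011; B: 6.2424; C: 4.743.
Overall E[X²] = 0.3·7.5011 + 0.41·6.2424 + 0.29·4.743 = 6.18518.

6.1852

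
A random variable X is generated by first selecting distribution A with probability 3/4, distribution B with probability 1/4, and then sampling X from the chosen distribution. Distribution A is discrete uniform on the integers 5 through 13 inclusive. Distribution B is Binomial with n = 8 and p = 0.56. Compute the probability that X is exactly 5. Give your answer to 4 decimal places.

Conditional on each component, P(X = 5): A: 0.111111; B: 0.262716.
By total probability, P(X = 5) = 0.75·0.111111 + 0.25·0.262716 = 0.149012.

0.1490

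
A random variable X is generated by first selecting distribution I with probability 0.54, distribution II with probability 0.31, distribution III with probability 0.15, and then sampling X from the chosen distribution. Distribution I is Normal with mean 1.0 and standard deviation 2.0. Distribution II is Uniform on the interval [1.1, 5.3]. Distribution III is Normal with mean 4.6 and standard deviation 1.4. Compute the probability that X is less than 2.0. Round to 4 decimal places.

0.4446

Conditional on each component, P(X < 2.0): I: 0.691462; II: 0.214286; III: 0.0316454.
By total probability, P(X < 2.0) = 0.54·0.691462 + 0.31·0.214286 + 0.15·0.0316454 = 0.444565.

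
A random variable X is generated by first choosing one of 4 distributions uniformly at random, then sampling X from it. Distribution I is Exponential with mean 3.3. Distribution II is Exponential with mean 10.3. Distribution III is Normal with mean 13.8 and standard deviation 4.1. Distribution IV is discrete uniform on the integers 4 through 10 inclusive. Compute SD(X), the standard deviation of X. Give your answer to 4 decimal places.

7.0422

Per component, I: μ=3.3, E[X²]=21.78; II: μ=10.3, E[X²]=212.18; III: μ=13.8, E[X²]=207.25; IV: μ=7, E[X²]=53.
E[X] = 0.25·3.3 + 0.25·10.3 + 0.25·13.8 + 0.25·7 = 8.6.
E[X²] = 0.25·21.78 + 0.25·212.18 + 0.25·207.25 + 0.25·53 = 123.553.
Var(X) = E[X²] − (E[X])² = 123.553 − 73.96 = 49.5925.
SD(X) = √49.5925 = 7.04219.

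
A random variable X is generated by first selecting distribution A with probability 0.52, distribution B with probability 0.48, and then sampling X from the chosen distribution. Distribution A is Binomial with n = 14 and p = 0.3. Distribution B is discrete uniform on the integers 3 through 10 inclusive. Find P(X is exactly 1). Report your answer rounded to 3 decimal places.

Conditional on each component, P(X = 1): A: 0.0406934; B: 0.
By total probability, P(X = 1) = 0.52·0.0406934 + 0.48·0 = 0.0211606.

0.021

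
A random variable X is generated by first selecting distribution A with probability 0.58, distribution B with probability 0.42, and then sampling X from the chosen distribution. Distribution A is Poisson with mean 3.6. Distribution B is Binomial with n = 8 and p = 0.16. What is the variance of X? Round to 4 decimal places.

Per component, A: μ=3.6, E[X²]=16.56; B: μ=1.28, E[X²]=2.7136.
E[X] = 0.58·3.6 + 0.42·1.28 = 2.6256.
E[X²] = 0.58·16.56 + 0.42·2.7136 = 10.7445.
Var(X) = E[X²] − (E[X])² = 10.7445 − 6.89378 = 3.85074.

3.8507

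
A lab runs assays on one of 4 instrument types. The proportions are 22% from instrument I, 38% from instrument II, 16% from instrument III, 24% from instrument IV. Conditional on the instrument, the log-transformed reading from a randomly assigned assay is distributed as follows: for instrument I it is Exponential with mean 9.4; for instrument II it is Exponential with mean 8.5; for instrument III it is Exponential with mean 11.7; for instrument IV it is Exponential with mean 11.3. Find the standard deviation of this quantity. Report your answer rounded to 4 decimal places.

10.0613

Per component, I: μ=9.4, E[X²]=176.72; II: μ=8.5, E[X²]=144.5; III: μ=11.7, E[X²]=273.78; IV: μ=11.3, E[X²]=255.38.
E[X] = 0.22·9.4 + 0.38·8.5 + 0.16·11.7 + 0.24·11.3 = 9.882.
E[X²] = 0.22·176.72 + 0.38·144.5 + 0.16·273.78 + 0.24·255.38 = 198.884.
Var(X) = E[X²] − (E[X])² = 198.884 − 97.6539 = 101.23.
SD(X) = √101.23 = 10.0613.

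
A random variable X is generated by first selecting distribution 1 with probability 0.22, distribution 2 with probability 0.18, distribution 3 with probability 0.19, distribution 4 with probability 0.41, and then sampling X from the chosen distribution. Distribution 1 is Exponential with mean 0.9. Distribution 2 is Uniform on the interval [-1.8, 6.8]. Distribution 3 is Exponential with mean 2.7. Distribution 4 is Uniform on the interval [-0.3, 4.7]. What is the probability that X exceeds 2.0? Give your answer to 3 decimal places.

Conditional on each component, P(X > 2.0): 1: 0.108368; 2: 0.55814; 3: 0.476761; 4: 0.54.
By total probability, P(X > 2.0) = 0.22·0.108368 + 0.18·0.55814 + 0.19·0.476761 + 0.41·0.54 = 0.436291.

0.436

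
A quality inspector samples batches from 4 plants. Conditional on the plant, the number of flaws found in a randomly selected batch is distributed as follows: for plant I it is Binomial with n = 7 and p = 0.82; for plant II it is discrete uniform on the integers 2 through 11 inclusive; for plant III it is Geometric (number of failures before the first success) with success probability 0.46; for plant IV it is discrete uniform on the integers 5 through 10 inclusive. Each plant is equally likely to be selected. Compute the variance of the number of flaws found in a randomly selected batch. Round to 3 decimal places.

Per component, I: μ=5.74, E[X²]=33.9808; II: μ=6.5, E[X²]=50.5; III: μ=1.17391, E[X²]=3.93006; IV: μ=7.5, E[X²]=59.1667.
E[X] = 0.25·5.74 + 0.25·6.5 + 0.25·1.17391 + 0.25·7.5 = 5.22848.
E[X²] = 0.25·33.9808 + 0.25·50.5 + 0.25·3.93006 + 0.25·59.1667 = 36.8944.
Var(X) = E[X²] − (E[X])² = 36.8944 − 27.337 = 9.5574.

9.557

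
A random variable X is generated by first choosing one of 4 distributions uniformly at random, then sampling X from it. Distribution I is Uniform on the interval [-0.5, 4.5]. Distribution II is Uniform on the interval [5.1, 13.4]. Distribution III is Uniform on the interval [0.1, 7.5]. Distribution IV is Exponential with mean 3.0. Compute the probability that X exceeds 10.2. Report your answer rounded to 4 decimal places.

0.1047

Conditional on each component, P(X > 10.2): I: 0; II: 0.385542; III: 0; IV: 0.0333733.
By total probability, P(X > 10.2) = 0.25·0 + 0.25·0.385542 + 0.25·0 + 0.25·0.0333733 = 0.104729.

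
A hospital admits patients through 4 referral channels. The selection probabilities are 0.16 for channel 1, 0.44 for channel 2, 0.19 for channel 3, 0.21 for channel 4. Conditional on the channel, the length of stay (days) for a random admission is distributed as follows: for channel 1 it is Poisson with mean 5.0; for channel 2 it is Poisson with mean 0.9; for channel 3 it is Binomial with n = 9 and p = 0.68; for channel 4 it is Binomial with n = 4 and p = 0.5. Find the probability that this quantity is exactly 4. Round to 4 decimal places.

0.0633

Conditional on each channel, P(X = 4): 1: 0.175467; 2: 0.0111146; 3: 0.0903974; 4: 0.0625.
By total probability, P(X = 4) = 0.16·0.175467 + 0.44·0.0111146 + 0.19·0.0903974 + 0.21·0.0625 = 0.0632657.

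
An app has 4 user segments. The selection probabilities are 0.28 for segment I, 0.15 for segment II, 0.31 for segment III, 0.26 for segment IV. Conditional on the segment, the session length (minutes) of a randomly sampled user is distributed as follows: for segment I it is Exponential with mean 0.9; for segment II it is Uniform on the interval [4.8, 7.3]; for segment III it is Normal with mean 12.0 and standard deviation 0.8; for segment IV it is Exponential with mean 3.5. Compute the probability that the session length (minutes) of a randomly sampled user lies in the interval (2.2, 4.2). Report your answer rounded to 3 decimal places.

Conditional on each segment, P(2.2 < X < 4.2): I: 0.0773708; II: 0; III: 0; IV: 0.232159.
By total probability, P(2.2 < X < 4.2) = 0.28·0.0773708 + 0.15·0 + 0.31·0 + 0.26·0.232159 = 0.0820251.

0.082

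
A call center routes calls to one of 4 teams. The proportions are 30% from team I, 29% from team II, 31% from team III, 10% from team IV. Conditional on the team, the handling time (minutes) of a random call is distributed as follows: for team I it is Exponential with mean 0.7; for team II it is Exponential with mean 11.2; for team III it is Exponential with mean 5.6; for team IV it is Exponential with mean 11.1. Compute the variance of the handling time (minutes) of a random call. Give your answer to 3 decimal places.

Per component, I: μ=0.7, E[X²]=0.98; II: μ=11.2, E[X²]=250.88; III: μ=5.6, E[X²]=62.72; IV: μ=11.1, E[X²]=246.42.
E[X] = 0.3·0.7 + 0.29·11.2 + 0.31·5.6 + 0.1·11.1 = 6.304.
E[X²] = 0.3·0.98 + 0.29·250.88 + 0.31·62.72 + 0.1·246.42 = 117.134.
Var(X) = E[X²] − (E[X])² = 117.134 − 39.7404 = 77.394.

77.394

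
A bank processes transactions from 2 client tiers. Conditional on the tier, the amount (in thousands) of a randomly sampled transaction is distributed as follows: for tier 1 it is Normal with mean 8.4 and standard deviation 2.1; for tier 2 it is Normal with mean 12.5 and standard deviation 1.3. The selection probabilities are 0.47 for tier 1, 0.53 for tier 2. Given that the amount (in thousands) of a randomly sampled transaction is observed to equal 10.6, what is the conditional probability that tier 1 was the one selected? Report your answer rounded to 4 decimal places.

0.4799

Likelihoods f(10.6 | ·): 1: 0.109741; 2: 0.105468.
Posterior ∝ prior × likelihood. Numerator for 1: 0.47·0.109741 = 0.0515785.
Normalizing constant: 0.47·0.109741 + 0.53·0.105468 = 0.107476.
P(1 | observation) = 0.0515785 / 0.107476 = 0.479905.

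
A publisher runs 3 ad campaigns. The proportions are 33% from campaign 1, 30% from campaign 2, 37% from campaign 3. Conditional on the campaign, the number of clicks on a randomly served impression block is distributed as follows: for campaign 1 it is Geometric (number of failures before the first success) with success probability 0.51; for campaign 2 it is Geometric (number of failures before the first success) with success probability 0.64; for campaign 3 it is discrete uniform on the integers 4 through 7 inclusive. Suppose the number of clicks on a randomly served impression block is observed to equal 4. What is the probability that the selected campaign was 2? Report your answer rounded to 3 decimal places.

Likelihoods P(X=4 | ·): 1: 0.0294005; 2: 0.0107495; 3: 0.25.
Posterior ∝ prior × likelihood. Numerator for 2: 0.3·0.0107495 = 0.00322486.
Normalizing constant: 0.33·0.0294005 + 0.3·0.0107495 + 0.37·0.25 = 0.105427.
P(2 | observation) = 0.00322486 / 0.105427 = 0.0305886.

0.031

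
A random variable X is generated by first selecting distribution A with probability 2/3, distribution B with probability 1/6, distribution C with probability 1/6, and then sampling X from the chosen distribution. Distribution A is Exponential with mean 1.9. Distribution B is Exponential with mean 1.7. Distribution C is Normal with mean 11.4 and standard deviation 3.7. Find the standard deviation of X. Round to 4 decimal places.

4.2209

Per component, A: μ=1.9, E[X²]=7.22; B: μ=1.7, E[X²]=5.78; C: μ=11.4, E[X²]=143.65.
E[X] = 0.666667·1.9 + 0.166667·1.7 + 0.166667·11.4 = 3.45.
E[X²] = 0.666667·7.22 + 0.166667·5.78 + 0.166667·143.65 = 29.7183.
Var(X) = E[X²] − (E[X])² = 29.7183 − 11.9025 = 17.8158.
SD(X) = √17.8158 = 4.22088.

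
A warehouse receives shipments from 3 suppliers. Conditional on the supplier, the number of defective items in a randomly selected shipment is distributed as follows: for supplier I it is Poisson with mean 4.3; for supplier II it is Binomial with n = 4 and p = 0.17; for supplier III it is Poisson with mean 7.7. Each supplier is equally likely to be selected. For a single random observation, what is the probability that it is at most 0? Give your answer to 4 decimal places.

Conditional on each supplier, P(X ≤ 0): I: 0.0135686; II: 0.474583; III: 0.000452827.
By total probability, P(X ≤ 0) = 0.333333·0.0135686 + 0.333333·0.474583 + 0.333333·0.000452827 = 0.162868.

0.1629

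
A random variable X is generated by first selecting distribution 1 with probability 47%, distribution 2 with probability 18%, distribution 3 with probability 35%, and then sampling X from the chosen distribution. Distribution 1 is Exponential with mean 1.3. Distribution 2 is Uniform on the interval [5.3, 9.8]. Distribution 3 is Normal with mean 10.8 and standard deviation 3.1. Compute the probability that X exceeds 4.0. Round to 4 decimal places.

0.5467

Conditional on each component, P(X > 4.0): 1: 0.0461009; 2: 1; 3: 0.985866.
By total probability, P(X > 4.0) = 0.47·0.0461009 + 0.18·1 + 0.35·0.985866 = 0.546721.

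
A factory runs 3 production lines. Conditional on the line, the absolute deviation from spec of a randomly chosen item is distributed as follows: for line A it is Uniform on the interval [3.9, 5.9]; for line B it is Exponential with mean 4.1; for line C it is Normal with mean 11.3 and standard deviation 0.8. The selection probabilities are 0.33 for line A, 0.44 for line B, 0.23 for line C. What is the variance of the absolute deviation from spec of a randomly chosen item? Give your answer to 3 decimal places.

Per component, A: μ=4.9, E[X²]=24.3433; B: μ=4.1, E[X²]=33.62; C: μ=11.3, E[X²]=128.33.
E[X] = 0.33·4.9 + 0.44·4.1 + 0.23·11.3 = 6.02.
E[X²] = 0.33·24.3433 + 0.44·33.62 + 0.23·128.33 = 52.342.
Var(X) = E[X²] − (E[X])² = 52.342 − 36.2404 = 16.1016.

16.102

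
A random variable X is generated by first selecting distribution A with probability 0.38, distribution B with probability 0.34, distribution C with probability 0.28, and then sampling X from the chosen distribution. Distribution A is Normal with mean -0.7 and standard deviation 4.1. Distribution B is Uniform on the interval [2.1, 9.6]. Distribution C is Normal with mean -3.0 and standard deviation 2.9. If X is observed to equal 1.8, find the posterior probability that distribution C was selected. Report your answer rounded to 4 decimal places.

0.2418

Likelihoods f(1.8 | ·): A: 0.0807961; B: 0; C: 0.0349636.
Posterior ∝ prior × likelihood. Numerator for C: 0.28·0.0349636 = 0.00978981.
Normalizing constant: 0.38·0.0807961 + 0.34·0 + 0.28·0.0349636 = 0.0404923.
P(C | observation) = 0.00978981 / 0.0404923 = 0.24177.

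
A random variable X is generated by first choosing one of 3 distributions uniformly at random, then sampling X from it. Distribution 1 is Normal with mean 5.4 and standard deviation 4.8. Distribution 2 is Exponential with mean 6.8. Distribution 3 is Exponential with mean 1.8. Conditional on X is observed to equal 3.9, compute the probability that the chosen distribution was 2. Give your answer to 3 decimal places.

0.367

Likelihoods f(3.9 | ·): 1: 0.0791522; 2: 0.0828725; 3: 0.0636438.
Posterior ∝ prior × likelihood. Numerator for 2: 0.333333·0.0828725 = 0.0276242.
Normalizing constant: 0.333333·0.0791522 + 0.333333·0.0828725 + 0.333333·0.0636438 = 0.0752228.
P(2 | observation) = 0.0276242 / 0.0752228 = 0.367231.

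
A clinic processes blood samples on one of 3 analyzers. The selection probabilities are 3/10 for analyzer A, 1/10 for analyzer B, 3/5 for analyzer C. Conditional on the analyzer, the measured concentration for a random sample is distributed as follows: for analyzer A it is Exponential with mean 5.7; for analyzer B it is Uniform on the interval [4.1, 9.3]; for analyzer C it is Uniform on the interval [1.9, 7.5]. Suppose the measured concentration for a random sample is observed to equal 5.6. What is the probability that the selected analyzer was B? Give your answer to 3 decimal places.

0.132

Likelihoods f(5.6 | ·): A: 0.0656825; B: 0.192308; C: 0.178571.
Posterior ∝ prior × likelihood. Numerator for B: 0.1·0.192308 = 0.0192308.
Normalizing constant: 0.3·0.0656825 + 0.1·0.192308 + 0.6·0.178571 = 0.146078.
P(B | observation) = 0.0192308 / 0.146078 = 0.131647.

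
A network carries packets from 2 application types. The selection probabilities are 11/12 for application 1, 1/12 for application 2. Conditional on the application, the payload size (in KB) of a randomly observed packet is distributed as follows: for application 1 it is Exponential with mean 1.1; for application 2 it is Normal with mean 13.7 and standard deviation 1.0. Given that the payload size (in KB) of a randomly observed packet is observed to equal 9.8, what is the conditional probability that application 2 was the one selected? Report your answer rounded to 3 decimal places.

Likelihoods f(9.8 | ·): 1: 0.000122868; 2: 0.000198655.
Posterior ∝ prior × likelihood. Numerator for 2: 0.0833333·0.000198655 = 1.65546e-05.
Normalizing constant: 0.916667·0.000122868 + 0.0833333·0.000198655 = 0.000129183.
P(2 | observation) = 1.65546e-05 / 0.000129183 = 0.128148.

0.128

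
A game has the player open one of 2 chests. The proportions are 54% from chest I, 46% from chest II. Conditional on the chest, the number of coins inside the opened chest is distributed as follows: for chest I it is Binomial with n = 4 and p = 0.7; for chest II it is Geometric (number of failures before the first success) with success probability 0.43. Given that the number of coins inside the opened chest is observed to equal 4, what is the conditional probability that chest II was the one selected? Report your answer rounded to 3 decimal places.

Likelihoods P(X=4 | ·): I: 0.2401; II: 0.0453908.
Posterior ∝ prior × likelihood. Numerator for II: 0.46·0.0453908 = 0.0208798.
Normalizing constant: 0.54·0.2401 + 0.46·0.0453908 = 0.150534.
P(II | observation) = 0.0208798 / 0.150534 = 0.138705.

0.139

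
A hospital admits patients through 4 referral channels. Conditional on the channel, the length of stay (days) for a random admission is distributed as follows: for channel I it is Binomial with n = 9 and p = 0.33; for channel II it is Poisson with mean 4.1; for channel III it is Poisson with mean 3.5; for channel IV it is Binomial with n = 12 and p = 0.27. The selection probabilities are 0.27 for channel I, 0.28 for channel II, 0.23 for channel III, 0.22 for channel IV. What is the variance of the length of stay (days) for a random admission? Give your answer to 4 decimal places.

3.2011

Per component, I: μ=2.97, E[X²]=10.8108; II: μ=4.1, E[X²]=20.91; III: μ=3.5, E[X²]=15.75; IV: μ=3.24, E[X²]=12.8628.
E[X] = 0.27·2.97 + 0.28·4.1 + 0.23·3.5 + 0.22·3.24 = 3.4677.
E[X²] = 0.27·10.8108 + 0.28·20.91 + 0.23·15.75 + 0.22·12.8628 = 15.226.
Var(X) = E[X²] − (E[X])² = 15.226 − 12.0249 = 3.20109.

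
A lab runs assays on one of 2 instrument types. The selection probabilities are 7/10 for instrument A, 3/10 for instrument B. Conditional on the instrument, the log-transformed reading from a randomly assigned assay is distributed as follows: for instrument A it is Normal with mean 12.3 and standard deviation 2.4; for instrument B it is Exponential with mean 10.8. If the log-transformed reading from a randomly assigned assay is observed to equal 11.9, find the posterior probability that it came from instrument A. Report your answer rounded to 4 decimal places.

Likelihoods f(11.9 | ·): A: 0.163933; B: 0.0307644.
Posterior ∝ prior × likelihood. Numerator for A: 0.7·0.163933 = 0.114753.
Normalizing constant: 0.7·0.163933 + 0.3·0.0307644 = 0.123983.
P(A | observation) = 0.114753 / 0.123983 = 0.92556.

0.9256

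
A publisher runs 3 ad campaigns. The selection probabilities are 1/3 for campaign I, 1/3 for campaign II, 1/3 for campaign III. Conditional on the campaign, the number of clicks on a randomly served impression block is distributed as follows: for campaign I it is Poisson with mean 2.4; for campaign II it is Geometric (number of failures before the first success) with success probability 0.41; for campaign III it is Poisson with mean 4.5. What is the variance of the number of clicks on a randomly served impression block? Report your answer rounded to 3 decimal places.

5.104

Per component, I: μ=2.4, E[X²]=8.16; II: μ=1.43902, E[X²]=5.58061; III: μ=4.5, E[X²]=24.75.
E[X] = 0.333333·2.4 + 0.333333·1.43902 + 0.333333·4.5 = 2.77967.
E[X²] = 0.333333·8.16 + 0.333333·5.58061 + 0.333333·24.75 = 12.8302.
Var(X) = E[X²] − (E[X])² = 12.8302 − 7.72659 = 5.10361.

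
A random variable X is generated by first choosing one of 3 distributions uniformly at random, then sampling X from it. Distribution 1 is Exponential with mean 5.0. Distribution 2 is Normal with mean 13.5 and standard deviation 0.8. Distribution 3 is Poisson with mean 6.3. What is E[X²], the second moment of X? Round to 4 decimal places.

For each component E[X²] = Var + (mean)², giving 1: 50; 2: 182.89; 3: 45.99.
Overall E[X²] = 0.333333·50 + 0.333333·182.89 + 0.333333·45.99 = 92.96.

92.9600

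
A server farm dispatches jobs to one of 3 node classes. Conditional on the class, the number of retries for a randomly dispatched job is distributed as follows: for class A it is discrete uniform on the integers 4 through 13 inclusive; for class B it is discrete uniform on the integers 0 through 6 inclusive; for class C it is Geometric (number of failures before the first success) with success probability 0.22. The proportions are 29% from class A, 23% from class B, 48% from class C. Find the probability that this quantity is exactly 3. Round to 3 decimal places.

0.083

Conditional on each class, P(X = 3): A: 0; B: 0.142857; C: 0.104401.
By total probability, P(X = 3) = 0.29·0 + 0.23·0.142857 + 0.48·0.104401 = 0.0829698.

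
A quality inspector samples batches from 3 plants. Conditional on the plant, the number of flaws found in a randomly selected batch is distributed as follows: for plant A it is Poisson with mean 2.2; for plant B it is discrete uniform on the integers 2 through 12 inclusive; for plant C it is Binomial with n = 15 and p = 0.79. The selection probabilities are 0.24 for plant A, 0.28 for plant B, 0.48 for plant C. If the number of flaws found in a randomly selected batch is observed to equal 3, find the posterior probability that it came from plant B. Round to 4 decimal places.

Likelihoods P(X=3 | ·): A: 0.196639; B: 0.0909091; C: 1.65015e-06.
Posterior ∝ prior × likelihood. Numerator for B: 0.28·0.0909091 = 0.0254545.
Normalizing constant: 0.24·0.196639 + 0.28·0.0909091 + 0.48·1.65015e-06 = 0.0726486.
P(B | observation) = 0.0254545 / 0.0726486 = 0.350379.

0.3504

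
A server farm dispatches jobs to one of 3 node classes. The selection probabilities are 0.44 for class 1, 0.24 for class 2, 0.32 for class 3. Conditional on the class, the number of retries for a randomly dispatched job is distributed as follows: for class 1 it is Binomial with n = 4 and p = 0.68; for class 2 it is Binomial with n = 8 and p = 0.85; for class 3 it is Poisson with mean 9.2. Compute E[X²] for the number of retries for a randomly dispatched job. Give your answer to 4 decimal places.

For each component E[X²] = Var + (mean)², giving 1: 8.2688; 2: 47.26; 3: 93.84.
Overall E[X²] = 0.44·8.2688 + 0.24·47.26 + 0.32·93.84 = 45.0095.

45.0095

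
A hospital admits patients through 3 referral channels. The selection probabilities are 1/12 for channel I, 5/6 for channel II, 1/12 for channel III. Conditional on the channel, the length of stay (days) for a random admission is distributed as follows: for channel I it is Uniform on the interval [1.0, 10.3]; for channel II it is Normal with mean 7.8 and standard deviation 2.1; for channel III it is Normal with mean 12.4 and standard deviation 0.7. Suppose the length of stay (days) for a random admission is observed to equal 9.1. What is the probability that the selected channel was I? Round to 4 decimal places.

0.0642

Likelihoods f(9.1 | ·): I: 0.107527; II: 0.156847; III: 8.50796e-06.
Posterior ∝ prior × likelihood. Numerator for I: 0.0833333·0.107527 = 0.00896057.
Normalizing constant: 0.0833333·0.107527 + 0.833333·0.156847 + 0.0833333·8.50796e-06 = 0.139667.
P(I | observation) = 0.00896057 / 0.139667 = 0.0641567.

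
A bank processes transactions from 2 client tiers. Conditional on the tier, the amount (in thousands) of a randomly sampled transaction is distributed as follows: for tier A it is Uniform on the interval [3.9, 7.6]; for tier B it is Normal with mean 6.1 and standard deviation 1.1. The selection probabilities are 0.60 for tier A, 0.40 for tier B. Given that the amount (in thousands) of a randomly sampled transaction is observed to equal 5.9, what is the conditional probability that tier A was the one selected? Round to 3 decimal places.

Likelihoods f(5.9 | ·): A: 0.27027; B: 0.356729.
Posterior ∝ prior × likelihood. Numerator for A: 0.6·0.27027 = 0.162162.
Normalizing constant: 0.6·0.27027 + 0.4·0.356729 = 0.304854.
P(A | observation) = 0.162162 / 0.304854 = 0.531934.

0.532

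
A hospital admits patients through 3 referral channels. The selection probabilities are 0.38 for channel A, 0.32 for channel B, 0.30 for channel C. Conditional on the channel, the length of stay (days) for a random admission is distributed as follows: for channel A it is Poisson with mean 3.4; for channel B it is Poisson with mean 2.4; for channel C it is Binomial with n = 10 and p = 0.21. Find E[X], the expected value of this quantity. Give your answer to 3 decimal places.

Component means — A: 3.4; B: 2.4; C: 2.1.
E[X] = 0.38·3.4 + 0.32·2.4 + 0.3·2.1 = 2.69.

2.690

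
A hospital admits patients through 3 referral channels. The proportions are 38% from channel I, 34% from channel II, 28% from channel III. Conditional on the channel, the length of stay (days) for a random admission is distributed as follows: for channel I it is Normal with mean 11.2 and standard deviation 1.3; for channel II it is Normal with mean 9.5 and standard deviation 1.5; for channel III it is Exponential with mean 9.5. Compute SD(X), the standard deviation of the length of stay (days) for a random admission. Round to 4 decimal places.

5.2305

Per component, I: μ=11.2, E[X²]=127.13; II: μ=9.5, E[X²]=92.5; III: μ=9.5, E[X²]=180.5.
E[X] = 0.38·11.2 + 0.34·9.5 + 0.28·9.5 = 10.146.
E[X²] = 0.38·127.13 + 0.34·92.5 + 0.28·180.5 = 130.299.
Var(X) = E[X²] − (E[X])² = 130.299 − 102.941 = 27.3581.
SD(X) = √27.3581 = 5.2305.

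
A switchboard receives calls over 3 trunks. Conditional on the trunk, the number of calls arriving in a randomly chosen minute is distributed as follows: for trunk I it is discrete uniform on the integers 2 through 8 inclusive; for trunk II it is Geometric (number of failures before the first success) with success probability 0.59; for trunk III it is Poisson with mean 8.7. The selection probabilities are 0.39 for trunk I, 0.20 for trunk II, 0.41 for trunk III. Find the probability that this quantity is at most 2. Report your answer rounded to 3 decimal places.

Conditional on each trunk, P(X ≤ 2): I: 0.142857; II: 0.931079; III: 0.00792032.
By total probability, P(X ≤ 2) = 0.39·0.142857 + 0.2·0.931079 + 0.41·0.00792032 = 0.245177.

0.245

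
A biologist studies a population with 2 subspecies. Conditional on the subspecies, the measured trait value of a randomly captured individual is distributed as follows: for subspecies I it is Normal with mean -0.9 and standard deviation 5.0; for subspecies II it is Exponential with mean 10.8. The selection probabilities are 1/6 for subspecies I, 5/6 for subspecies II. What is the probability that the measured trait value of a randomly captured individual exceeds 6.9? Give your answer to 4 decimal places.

Conditional on each subspecies, P(X > 6.9): I: 0.0593799; II: 0.527879.
By total probability, P(X > 6.9) = 0.166667·0.0593799 + 0.833333·0.527879 = 0.449796.

0.4498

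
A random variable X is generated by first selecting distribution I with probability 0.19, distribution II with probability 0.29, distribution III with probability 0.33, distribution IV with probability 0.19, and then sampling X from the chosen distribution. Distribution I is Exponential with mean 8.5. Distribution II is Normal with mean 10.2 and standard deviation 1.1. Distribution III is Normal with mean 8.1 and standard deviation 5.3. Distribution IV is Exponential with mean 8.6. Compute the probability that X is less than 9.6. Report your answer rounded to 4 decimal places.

0.5430

Conditional on each component, P(X < 9.6): I: 0.676777; II: 0.29272; III: 0.611419; IV: 0.672504.
By total probability, P(X < 9.6) = 0.19·0.676777 + 0.29·0.29272 + 0.33·0.611419 + 0.19·0.672504 = 0.54302.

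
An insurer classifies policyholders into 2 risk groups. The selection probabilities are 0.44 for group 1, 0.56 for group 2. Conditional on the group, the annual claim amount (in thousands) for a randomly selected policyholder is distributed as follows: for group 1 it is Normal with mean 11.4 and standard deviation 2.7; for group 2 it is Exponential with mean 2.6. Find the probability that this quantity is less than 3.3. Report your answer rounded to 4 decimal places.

Conditional on each group, P(X < 3.3): 1: 0.0013499; 2: 0.718952.
By total probability, P(X < 3.3) = 0.44·0.0013499 + 0.56·0.718952 = 0.403207.

0.4032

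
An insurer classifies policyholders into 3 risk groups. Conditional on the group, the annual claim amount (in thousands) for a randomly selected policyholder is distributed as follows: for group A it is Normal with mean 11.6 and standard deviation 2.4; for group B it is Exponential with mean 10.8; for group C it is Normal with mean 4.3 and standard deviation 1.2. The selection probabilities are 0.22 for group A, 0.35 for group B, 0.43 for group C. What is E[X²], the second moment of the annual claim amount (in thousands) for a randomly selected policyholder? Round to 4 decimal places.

121.0883

For each component E[X²] = Var + (mean)², giving A: 140.32; B: 233.28; C: 19.93.
Overall E[X²] = 0.22·140.32 + 0.35·233.28 + 0.43·19.93 = 121.088.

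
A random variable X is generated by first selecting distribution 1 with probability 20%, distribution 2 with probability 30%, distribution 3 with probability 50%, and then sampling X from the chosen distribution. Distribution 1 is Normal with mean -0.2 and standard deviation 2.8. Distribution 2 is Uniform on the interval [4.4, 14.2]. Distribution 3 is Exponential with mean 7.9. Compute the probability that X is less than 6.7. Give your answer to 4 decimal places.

0.5549

Conditional on each component, P(X < 6.7): 1: 0.993136; 2: 0.234694; 3: 0.571773.
By total probability, P(X < 6.7) = 0.2·0.993136 + 0.3·0.234694 + 0.5·0.571773 = 0.554922.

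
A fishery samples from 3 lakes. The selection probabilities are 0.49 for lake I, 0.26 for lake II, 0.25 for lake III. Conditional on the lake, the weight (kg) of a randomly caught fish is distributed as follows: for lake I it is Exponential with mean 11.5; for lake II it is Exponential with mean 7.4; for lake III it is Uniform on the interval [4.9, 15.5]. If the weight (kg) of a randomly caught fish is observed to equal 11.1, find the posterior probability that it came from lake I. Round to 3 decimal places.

Likelihoods f(11.1 | ·): I: 0.0331218; II: 0.0301527; III: 0.0943396.
Posterior ∝ prior × likelihood. Numerator for I: 0.49·0.0331218 = 0.0162297.
Normalizing constant: 0.49·0.0331218 + 0.26·0.0301527 + 0.25·0.0943396 = 0.0476543.
P(I | observation) = 0.0162297 / 0.0476543 = 0.340571.

0.341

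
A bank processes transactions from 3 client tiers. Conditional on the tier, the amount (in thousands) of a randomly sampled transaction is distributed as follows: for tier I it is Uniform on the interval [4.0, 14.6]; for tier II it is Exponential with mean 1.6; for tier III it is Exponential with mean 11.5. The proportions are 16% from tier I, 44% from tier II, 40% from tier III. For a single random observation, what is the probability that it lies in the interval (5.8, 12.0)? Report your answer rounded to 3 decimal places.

Conditional on each tier, P(5.8 < X < 12.0): I: 0.584906; II: 0.026096; III: 0.251672.
By total probability, P(5.8 < X < 12.0) = 0.16·0.584906 + 0.44·0.026096 + 0.4·0.251672 = 0.205736.

0.206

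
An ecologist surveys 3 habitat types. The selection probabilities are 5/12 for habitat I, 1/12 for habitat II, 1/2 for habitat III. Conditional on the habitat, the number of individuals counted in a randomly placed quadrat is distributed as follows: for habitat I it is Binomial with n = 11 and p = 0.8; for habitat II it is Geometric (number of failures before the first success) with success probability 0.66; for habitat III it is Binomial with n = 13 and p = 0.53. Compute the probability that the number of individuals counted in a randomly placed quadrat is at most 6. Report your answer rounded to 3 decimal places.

0.311

Conditional on each habitat, P(X ≤ 6): I: 0.0504096; II: 0.999475; III: 0.412652.
By total probability, P(X ≤ 6) = 0.416667·0.0504096 + 0.0833333·0.999475 + 0.5·0.412652 = 0.310619.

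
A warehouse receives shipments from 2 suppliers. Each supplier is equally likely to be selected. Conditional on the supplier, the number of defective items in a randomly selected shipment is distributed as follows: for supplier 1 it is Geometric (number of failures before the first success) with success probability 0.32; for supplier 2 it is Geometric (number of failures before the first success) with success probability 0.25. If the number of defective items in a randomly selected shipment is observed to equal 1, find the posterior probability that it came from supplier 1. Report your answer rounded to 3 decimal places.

Likelihoods P(X=1 | ·): 1: 0.2176; 2: 0.1875.
Posterior ∝ prior × likelihood. Numerator for 1: 0.5·0.2176 = 0.1088.
Normalizing constant: 0.5·0.2176 + 0.5·0.1875 = 0.20255.
P(1 | observation) = 0.1088 / 0.20255 = 0.537151.

0.537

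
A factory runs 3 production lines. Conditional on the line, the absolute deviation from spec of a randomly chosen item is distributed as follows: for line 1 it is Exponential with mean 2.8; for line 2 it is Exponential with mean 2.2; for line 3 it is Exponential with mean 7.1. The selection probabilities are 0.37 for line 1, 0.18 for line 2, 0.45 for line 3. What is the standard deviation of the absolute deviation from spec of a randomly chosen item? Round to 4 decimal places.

Per component, 1: μ=2.8, E[X²]=15.68; 2: μ=2.2, E[X²]=9.68; 3: μ=7.1, E[X²]=100.82.
E[X] = 0.37·2.8 + 0.18·2.2 + 0.45·7.1 = 4.627.
E[X²] = 0.37·15.68 + 0.18·9.68 + 0.45·100.82 = 52.913.
Var(X) = E[X²] − (E[X])² = 52.913 − 21.4091 = 31.5039.
SD(X) = √31.5039 = 5.61283.

5.6128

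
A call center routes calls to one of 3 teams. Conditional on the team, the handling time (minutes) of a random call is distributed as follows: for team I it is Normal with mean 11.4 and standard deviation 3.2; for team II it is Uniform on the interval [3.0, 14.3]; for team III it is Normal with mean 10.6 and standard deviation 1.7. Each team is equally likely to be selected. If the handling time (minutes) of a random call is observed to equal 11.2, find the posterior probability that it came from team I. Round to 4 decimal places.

0.2871

Likelihoods f(11.2 | ·): I: 0.124426; II: 0.0884956; III: 0.220502.
Posterior ∝ prior × likelihood. Numerator for I: 0.333333·0.124426 = 0.0414754.
Normalizing constant: 0.333333·0.124426 + 0.333333·0.0884956 + 0.333333·0.220502 = 0.144474.
P(I | observation) = 0.0414754 / 0.144474 = 0.287078.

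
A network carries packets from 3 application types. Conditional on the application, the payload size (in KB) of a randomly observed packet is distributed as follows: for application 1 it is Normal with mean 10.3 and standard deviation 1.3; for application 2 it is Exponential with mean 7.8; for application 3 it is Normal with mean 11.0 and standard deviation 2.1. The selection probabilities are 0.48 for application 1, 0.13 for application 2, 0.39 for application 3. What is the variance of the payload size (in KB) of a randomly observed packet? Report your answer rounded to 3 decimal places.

11.441

Per component, 1: μ=10.3, E[X²]=107.78; 2: μ=7.8, E[X²]=121.68; 3: μ=11, E[X²]=125.41.
E[X] = 0.48·10.3 + 0.13·7.8 + 0.39·11 = 10.248.
E[X²] = 0.48·107.78 + 0.13·121.68 + 0.39·125.41 = 116.463.
Var(X) = E[X²] − (E[X])² = 116.463 − 105.022 = 11.4412.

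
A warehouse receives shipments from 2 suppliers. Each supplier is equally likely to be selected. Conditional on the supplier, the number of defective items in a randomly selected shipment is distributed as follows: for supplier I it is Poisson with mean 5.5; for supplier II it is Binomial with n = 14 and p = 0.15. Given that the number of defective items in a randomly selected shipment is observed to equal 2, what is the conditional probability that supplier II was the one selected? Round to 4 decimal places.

0.8249

Likelihoods P(X=2 | ·): I: 0.0618124; II: 0.29124.
Posterior ∝ prior × likelihood. Numerator for II: 0.5·0.29124 = 0.14562.
Normalizing constant: 0.5·0.0618124 + 0.5·0.29124 = 0.176526.
P(II | observation) = 0.14562 / 0.176526 = 0.82492.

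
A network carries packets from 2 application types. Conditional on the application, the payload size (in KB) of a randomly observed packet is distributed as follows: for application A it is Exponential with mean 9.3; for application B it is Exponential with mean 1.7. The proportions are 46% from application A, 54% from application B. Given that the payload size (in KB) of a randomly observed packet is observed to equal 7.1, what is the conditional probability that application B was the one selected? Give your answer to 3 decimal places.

Likelihoods f(7.1 | ·): A: 0.050114; B: 0.00903094.
Posterior ∝ prior × likelihood. Numerator for B: 0.54·0.00903094 = 0.00487671.
Normalizing constant: 0.46·0.050114 + 0.54·0.00903094 = 0.0279291.
P(B | observation) = 0.00487671 / 0.0279291 = 0.17461.

0.175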